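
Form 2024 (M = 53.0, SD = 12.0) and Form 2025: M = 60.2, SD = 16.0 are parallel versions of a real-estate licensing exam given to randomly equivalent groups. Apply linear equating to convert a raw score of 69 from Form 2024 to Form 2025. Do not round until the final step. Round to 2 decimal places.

Linear equating: y = (SD_Y/SD_X)(x − M_X) + M_Y
y = (16.0/12.0)(69 − 53.0) + 60.2
y = 1.333333 × 16.0 + 60.2 = 21.3333 + 60.2 = 81.53

81.53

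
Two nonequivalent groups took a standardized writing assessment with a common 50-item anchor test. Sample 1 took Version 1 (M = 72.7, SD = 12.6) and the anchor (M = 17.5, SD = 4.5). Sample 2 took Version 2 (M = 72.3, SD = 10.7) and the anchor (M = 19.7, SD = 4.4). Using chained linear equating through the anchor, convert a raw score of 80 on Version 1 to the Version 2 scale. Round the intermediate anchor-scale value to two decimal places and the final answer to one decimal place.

Version 1 → anchor (Sample 1): v = (4.5/12.6)(80 − 72.7) + 17.5 = 20.11
anchor → Version 2 (Sample 2): y = (10.7/4.4)(20.11 − 19.7) + 72.3 = 73.3

73.3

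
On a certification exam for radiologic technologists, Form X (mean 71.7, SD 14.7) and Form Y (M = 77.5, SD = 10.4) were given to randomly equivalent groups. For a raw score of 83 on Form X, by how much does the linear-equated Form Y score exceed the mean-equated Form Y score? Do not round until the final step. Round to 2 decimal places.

-3.31

Mean-equated: 83 + (77.5 − 71.7) = 88.80
Linear-equated: (10.4/14.7)(83 − 71.7) + 77.5 = 85.495
Difference = 85.495 − 88.80 = -3.31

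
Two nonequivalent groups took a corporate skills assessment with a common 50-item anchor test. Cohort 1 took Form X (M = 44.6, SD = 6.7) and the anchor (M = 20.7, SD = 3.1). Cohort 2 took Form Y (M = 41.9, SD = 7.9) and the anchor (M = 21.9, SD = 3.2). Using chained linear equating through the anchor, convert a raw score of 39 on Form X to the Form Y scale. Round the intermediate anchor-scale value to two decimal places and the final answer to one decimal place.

32.5

Form X → anchor (Cohort 1): v = (3.1/6.7)(39 − 44.6) + 20.7 = 18.11
anchor → Form Y (Cohort 2): y = (7.9/3.2)(18.11 − 21.9) + 41.9 = 32.5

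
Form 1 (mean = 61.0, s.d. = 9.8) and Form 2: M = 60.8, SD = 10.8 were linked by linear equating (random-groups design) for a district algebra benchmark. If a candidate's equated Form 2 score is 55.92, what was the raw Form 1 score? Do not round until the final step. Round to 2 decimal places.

56.57

Invert y = (SD_Y/SD_X)(x − M_X) + M_Y:
x = (SD_X/SD_Y)(y − M_Y) + M_X = (9.8/10.8)(55.92 − 60.8) + 61.0
x = 0.907407 × -4.880 + 61.0 = 56.57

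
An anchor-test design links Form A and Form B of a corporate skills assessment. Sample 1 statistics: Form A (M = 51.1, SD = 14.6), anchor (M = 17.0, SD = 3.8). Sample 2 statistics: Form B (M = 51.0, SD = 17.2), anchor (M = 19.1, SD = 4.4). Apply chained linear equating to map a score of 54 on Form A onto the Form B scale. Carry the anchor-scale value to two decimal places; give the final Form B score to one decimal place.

Form A → anchor (Sample 1): v = (3.8/14.6)(54 − 51.1) + 17.0 = 17.75
anchor → Form B (Sample 2): y = (17.2/4.4)(17.75 − 19.1) + 51.0 = 45.7

45.7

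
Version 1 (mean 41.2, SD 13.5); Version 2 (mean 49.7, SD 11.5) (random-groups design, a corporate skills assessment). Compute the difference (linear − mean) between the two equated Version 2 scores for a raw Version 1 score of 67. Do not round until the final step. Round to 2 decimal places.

Mean-equated: 67 + (49.7 − 41.2) = 75.50
Linear-equated: (11.5/13.5)(67 − 41.2) + 49.7 = 71.678
Difference = 71.678 − 75.50 = -3.82

-3.82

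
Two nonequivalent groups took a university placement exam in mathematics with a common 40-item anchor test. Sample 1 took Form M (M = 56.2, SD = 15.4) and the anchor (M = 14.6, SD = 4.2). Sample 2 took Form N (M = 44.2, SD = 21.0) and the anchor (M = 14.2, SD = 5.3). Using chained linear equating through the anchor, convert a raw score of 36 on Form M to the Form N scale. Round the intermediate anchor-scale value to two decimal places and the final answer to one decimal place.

24.0

Form M → anchor (Sample 1): v = (4.2/15.4)(36 − 56.2) + 14.6 = 9.09
anchor → Form N (Sample 2): y = (21.0/5.3)(9.09 − 14.2) + 44.2 = 24.0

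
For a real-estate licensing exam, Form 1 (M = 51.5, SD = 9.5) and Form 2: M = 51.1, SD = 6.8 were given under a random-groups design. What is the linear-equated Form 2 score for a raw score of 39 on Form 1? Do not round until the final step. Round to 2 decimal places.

42.15

Linear equating: y = (SD_Y/SD_X)(x − M_X) + M_Y
y = (6.8/9.5)(39 − 51.5) + 51.1
y = 0.715789 × -12.5 + 51.1 = -8.9474 + 51.1 = 42.15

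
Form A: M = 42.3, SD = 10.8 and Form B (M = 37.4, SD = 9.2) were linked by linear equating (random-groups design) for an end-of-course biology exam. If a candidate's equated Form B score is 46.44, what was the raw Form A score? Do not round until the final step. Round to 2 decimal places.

52.91

Invert y = (SD_Y/SD_X)(x − M_X) + M_Y:
x = (SD_X/SD_Y)(y − M_Y) + M_X = (10.8/9.2)(46.44 − 37.4) + 42.3
x = 1.173913 × 9.040 + 42.3 = 52.91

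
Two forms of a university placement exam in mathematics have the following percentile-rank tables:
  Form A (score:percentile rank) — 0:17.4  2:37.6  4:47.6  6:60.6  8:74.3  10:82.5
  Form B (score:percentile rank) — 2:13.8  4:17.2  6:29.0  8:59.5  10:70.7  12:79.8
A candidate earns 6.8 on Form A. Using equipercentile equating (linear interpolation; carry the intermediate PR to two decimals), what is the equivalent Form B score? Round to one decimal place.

9.2

PR of 6.8 on Form A: 60.6 + (6.8 − 6)/(8 − 6) × (74.3 − 60.6) = 66.08
On Form B, PR 66.08 falls between score 8 (PR 59.5) and 10 (PR 70.7).
Interpolate: 8 + (66.08 − 59.5)/(70.7 − 59.5) × (10 − 8) = 9.2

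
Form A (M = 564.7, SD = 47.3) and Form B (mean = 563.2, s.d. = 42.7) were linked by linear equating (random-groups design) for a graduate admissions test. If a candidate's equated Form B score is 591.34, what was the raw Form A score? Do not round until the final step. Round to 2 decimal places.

595.87

Invert y = (SD_Y/SD_X)(x − M_X) + M_Y:
x = (SD_X/SD_Y)(y − M_Y) + M_X = (47.3/42.7)(591.34 − 563.2) + 564.7
x = 1.107728 × 28.140 + 564.7 = 595.87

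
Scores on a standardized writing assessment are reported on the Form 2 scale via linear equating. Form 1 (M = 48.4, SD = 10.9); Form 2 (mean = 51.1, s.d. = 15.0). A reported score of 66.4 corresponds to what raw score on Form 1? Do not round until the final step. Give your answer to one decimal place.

Invert y = (SD_Y/SD_X)(x − M_X) + M_Y:
x = (SD_X/SD_Y)(y − M_Y) + M_X = (10.9/15.0)(66.4 − 51.1) + 48.4
x = 0.726667 × 15.300 + 48.4 = 59.5

59.5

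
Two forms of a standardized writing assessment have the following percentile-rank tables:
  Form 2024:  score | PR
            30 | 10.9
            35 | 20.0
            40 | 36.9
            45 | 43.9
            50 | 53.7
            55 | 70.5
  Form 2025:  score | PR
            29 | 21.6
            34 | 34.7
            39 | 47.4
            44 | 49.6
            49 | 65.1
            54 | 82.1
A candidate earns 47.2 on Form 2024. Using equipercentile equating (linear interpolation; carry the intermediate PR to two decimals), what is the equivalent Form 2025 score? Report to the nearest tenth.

40.8

PR of 47.2 on Form 2024: 43.9 + (47.2 − 45)/(50 − 45) × (53.7 − 43.9) = 48.21
On Form 2025, PR 48.21 falls between score 39 (PR 47.4) and 44 (PR 49.6).
Interpolate: 39 + (48.21 − 47.4)/(49.6 − 47.4) × (44 − 39) = 40.8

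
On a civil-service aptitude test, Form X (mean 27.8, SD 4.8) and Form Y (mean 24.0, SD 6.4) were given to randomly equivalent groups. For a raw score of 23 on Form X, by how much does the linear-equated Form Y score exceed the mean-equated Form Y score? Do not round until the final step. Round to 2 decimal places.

-1.60

Mean-equated: 23 + (24.0 − 27.8) = 19.20
Linear-equated: (6.4/4.8)(23 − 27.8) + 24.0 = 17.600
Difference = 17.600 − 19.20 = -1.60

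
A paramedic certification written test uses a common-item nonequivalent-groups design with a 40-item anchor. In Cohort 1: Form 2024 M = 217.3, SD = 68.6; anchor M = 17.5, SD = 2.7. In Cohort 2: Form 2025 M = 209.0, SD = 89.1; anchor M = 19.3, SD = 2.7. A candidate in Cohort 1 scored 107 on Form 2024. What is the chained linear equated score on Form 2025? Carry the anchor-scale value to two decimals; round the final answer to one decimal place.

Form 2024 → anchor (Cohort 1): v = (2.7/68.6)(107 − 217.3) + 17.5 = 13.16
anchor → Form 2025 (Cohort 2): y = (89.1/2.7)(13.16 − 19.3) + 209.0 = 6.4

6.4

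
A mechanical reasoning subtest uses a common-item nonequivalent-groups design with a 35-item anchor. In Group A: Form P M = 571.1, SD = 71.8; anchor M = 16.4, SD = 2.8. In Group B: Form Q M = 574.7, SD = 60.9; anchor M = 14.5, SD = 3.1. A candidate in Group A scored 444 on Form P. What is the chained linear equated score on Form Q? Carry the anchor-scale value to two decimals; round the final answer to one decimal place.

514.6

Form P → anchor (Group A): v = (2.8/71.8)(444 − 571.1) + 16.4 = 11.44
anchor → Form Q (Group B): y = (60.9/3.1)(11.44 − 14.5) + 574.7 = 514.6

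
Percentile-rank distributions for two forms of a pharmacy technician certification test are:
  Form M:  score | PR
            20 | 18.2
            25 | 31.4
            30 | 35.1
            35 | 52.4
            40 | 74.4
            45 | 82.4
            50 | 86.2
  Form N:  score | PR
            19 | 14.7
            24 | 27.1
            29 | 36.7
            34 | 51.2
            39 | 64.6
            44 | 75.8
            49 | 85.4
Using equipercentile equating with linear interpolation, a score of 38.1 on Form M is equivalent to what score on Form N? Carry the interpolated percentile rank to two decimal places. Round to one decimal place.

39.6

PR of 38.1 on Form M: 52.4 + (38.1 − 35)/(40 − 35) × (74.4 − 52.4) = 66.04
On Form N, PR 66.04 falls between score 39 (PR 64.6) and 44 (PR 75.8).
Interpolate: 39 + (66.04 − 64.6)/(75.8 − 64.6) × (44 − 39) = 39.6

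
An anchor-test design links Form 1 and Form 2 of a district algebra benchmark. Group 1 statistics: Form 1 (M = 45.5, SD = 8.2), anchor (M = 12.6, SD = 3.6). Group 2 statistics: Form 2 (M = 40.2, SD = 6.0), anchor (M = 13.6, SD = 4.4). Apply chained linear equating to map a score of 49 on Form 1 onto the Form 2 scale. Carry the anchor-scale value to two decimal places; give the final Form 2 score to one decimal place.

Form 1 → anchor (Group 1): v = (3.6/8.2)(49 − 45.5) + 12.6 = 14.14
anchor → Form 2 (Group 2): y = (6.0/4.4)(14.14 − 13.6) + 40.2 = 40.9

40.9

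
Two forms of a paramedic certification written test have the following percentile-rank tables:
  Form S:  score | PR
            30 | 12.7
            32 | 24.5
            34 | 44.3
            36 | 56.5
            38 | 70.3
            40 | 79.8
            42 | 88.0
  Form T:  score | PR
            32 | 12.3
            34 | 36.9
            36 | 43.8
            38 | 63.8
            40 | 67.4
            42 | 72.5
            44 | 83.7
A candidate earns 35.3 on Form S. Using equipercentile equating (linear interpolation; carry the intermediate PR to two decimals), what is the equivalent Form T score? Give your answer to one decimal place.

36.8

PR of 35.3 on Form S: 44.3 + (35.3 − 34)/(36 − 34) × (56.5 − 44.3) = 52.23
On Form T, PR 52.23 falls between score 36 (PR 43.8) and 38 (PR 63.8).
Interpolate: 36 + (52.23 − 43.8)/(63.8 − 43.8) × (38 − 36) = 36.8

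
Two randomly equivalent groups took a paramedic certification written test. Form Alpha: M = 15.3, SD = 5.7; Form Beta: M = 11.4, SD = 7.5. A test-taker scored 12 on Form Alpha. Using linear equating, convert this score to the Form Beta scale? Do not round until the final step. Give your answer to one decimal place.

Linear equating: y = (SD_Y/SD_X)(x − M_X) + M_Y
y = (7.5/5.7)(12 − 15.3) + 11.4
y = 1.315789 × -3.3 + 11.4 = -4.3421 + 11.4 = 7.1

7.1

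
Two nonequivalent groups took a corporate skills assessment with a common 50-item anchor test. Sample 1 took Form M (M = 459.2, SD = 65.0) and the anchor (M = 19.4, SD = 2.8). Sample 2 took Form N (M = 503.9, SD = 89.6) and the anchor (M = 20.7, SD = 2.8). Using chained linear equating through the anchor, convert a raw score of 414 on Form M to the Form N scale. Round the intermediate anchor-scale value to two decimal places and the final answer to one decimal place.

Form M → anchor (Sample 1): v = (2.8/65.0)(414 − 459.2) + 19.4 = 17.45
anchor → Form N (Sample 2): y = (89.6/2.8)(17.45 − 20.7) + 503.9 = 399.9

399.9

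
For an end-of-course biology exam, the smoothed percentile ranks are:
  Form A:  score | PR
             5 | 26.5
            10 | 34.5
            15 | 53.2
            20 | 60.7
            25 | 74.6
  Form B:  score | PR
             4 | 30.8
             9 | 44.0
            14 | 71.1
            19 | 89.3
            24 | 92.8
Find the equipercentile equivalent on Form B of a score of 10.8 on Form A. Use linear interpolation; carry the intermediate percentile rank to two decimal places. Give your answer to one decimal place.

6.5

PR of 10.8 on Form A: 34.5 + (10.8 − 10)/(15 − 10) × (53.2 − 34.5) = 37.49
On Form B, PR 37.49 falls between score 4 (PR 30.8) and 9 (PR 44.0).
Interpolate: 4 + (37.49 − 30.8)/(44.0 − 30.8) × (9 − 4) = 6.5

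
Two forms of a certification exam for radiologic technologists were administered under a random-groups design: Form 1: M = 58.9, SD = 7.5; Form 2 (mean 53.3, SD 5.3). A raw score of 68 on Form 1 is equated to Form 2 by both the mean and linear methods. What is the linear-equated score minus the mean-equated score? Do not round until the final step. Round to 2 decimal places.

-2.67

Mean-equated: 68 + (53.3 − 58.9) = 62.40
Linear-equated: (5.3/7.5)(68 − 58.9) + 53.3 = 59.731
Difference = 59.731 − 62.40 = -2.67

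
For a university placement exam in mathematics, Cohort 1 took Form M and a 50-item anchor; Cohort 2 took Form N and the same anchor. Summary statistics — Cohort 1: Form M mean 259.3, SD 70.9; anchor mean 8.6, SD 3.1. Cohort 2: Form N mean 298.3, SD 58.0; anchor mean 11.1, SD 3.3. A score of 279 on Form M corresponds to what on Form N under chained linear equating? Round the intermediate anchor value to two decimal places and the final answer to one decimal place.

269.5

Form M → anchor (Cohort 1): v = (3.1/70.9)(279 − 259.3) + 8.6 = 9.46
anchor → Form N (Cohort 2): y = (58.0/3.3)(9.46 − 11.1) + 298.3 = 269.5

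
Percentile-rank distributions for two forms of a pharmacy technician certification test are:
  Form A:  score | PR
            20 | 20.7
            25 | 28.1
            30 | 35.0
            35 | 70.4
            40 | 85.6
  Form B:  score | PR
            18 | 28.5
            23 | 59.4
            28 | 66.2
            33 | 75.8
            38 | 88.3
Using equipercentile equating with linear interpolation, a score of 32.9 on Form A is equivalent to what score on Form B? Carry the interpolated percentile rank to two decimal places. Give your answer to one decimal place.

PR of 32.9 on Form A: 35.0 + (32.9 − 30)/(35 − 30) × (70.4 − 35.0) = 55.53
On Form B, PR 55.53 falls between score 18 (PR 28.5) and 23 (PR 59.4).
Interpolate: 18 + (55.53 − 28.5)/(59.4 − 28.5) × (23 − 18) = 22.4

22.4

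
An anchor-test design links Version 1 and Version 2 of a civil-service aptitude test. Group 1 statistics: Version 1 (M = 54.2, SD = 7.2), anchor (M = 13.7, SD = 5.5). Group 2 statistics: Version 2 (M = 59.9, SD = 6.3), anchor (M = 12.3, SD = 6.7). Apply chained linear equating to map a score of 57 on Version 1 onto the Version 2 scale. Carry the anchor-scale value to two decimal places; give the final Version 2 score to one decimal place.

Version 1 → anchor (Group 1): v = (5.5/7.2)(57 − 54.2) + 13.7 = 15.84
anchor → Version 2 (Group 2): y = (6.3/6.7)(15.84 − 12.3) + 59.9 = 63.2

63.2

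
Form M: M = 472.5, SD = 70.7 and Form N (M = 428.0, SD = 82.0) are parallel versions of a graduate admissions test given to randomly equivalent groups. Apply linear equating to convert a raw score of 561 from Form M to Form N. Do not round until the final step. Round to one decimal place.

Linear equating: y = (SD_Y/SD_X)(x − M_X) + M_Y
y = (82.0/70.7)(561 − 472.5) + 428.0
y = 1.159830 × 88.5 + 428.0 = 102.6450 + 428.0 = 530.6

530.6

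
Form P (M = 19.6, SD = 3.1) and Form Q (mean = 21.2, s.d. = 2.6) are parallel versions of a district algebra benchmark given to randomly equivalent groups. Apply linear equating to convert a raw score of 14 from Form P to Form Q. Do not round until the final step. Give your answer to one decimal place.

16.5

Linear equating: y = (SD_Y/SD_X)(x − M_X) + M_Y
y = (2.6/3.1)(14 − 19.6) + 21.2
y = 0.838710 × -5.6 + 21.2 = -4.6968 + 21.2 = 16.5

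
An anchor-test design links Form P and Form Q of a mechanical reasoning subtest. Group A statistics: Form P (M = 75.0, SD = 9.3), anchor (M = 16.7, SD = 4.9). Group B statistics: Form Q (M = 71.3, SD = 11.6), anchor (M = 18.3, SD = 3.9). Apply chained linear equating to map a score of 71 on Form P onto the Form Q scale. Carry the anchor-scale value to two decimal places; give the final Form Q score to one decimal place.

Form P → anchor (Group A): v = (4.9/9.3)(71 − 75.0) + 16.7 = 14.59
anchor → Form Q (Group B): y = (11.6/3.9)(14.59 − 18.3) + 71.3 = 60.3

60.3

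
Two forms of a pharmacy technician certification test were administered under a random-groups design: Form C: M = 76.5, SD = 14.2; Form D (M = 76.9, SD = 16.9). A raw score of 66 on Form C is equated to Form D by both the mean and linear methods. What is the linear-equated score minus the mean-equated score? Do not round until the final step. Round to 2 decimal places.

Mean-equated: 66 + (76.9 − 76.5) = 66.40
Linear-equated: (16.9/14.2)(66 − 76.5) + 76.9 = 64.404
Difference = 64.404 − 66.40 = -2.00

-2.00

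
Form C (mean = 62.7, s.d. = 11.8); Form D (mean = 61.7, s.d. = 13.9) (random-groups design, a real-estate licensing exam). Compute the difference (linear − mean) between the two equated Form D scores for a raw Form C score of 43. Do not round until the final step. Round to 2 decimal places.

Mean-equated: 43 + (61.7 − 62.7) = 42.00
Linear-equated: (13.9/11.8)(43 − 62.7) + 61.7 = 38.494
Difference = 38.494 − 42.00 = -3.51

-3.51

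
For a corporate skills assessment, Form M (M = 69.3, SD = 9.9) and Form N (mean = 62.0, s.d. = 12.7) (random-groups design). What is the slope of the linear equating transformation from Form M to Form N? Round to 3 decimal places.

1.283

A = SD_Y / SD_X = 12.7 / 9.9 = 1.283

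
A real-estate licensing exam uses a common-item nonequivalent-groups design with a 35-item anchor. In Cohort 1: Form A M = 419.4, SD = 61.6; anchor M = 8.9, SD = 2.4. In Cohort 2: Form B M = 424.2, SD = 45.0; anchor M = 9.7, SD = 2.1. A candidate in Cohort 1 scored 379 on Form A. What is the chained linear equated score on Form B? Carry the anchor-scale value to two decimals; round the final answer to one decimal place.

373.4

Form A → anchor (Cohort 1): v = (2.4/61.6)(379 − 419.4) + 8.9 = 7.33
anchor → Form B (Cohort 2): y = (45.0/2.1)(7.33 − 9.7) + 424.2 = 373.4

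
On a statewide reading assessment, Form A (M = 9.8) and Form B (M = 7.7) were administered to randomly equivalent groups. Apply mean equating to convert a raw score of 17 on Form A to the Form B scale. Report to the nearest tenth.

14.9

Mean equating: y = x + (M_Y − M_X) = 17 + (7.7 − 9.8) = 14.9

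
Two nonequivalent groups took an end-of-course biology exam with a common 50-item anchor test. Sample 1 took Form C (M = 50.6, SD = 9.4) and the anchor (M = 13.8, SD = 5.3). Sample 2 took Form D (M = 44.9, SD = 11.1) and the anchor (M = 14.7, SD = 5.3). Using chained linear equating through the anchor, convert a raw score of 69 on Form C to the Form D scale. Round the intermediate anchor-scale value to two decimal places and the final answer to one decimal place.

Form C → anchor (Sample 1): v = (5.3/9.4)(69 − 50.6) + 13.8 = 24.17
anchor → Form D (Sample 2): y = (11.1/5.3)(24.17 − 14.7) + 44.9 = 64.7

64.7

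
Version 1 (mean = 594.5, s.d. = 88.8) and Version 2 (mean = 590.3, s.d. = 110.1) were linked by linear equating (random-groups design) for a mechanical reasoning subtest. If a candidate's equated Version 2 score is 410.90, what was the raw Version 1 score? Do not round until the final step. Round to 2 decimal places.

Invert y = (SD_Y/SD_X)(x − M_X) + M_Y:
x = (SD_X/SD_Y)(y − M_Y) + M_X = (88.8/110.1)(410.90 − 590.3) + 594.5
x = 0.806540 × -179.400 + 594.5 = 449.81

449.81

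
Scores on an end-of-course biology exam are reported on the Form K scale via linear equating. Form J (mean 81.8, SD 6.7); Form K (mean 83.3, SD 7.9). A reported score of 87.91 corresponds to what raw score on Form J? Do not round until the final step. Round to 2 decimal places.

Invert y = (SD_Y/SD_X)(x − M_X) + M_Y:
x = (SD_X/SD_Y)(y − M_Y) + M_X = (6.7/7.9)(87.91 − 83.3) + 81.8
x = 0.848101 × 4.610 + 81.8 = 85.71

85.71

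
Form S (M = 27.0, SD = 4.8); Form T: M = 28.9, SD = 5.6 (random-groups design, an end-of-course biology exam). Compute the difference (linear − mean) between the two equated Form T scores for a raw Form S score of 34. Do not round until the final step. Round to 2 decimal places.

Mean-equated: 34 + (28.9 − 27.0) = 35.90
Linear-equated: (5.6/4.8)(34 − 27.0) + 28.9 = 37.067
Difference = 37.067 − 35.90 = 1.17

1.17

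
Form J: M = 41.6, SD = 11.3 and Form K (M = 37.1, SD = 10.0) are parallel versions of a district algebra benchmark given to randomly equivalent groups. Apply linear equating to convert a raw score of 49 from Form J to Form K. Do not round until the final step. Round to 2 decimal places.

43.65

Linear equating: y = (SD_Y/SD_X)(x − M_X) + M_Y
y = (10.0/11.3)(49 − 41.6) + 37.1
y = 0.884956 × 7.4 + 37.1 = 6.5487 + 37.1 = 43.65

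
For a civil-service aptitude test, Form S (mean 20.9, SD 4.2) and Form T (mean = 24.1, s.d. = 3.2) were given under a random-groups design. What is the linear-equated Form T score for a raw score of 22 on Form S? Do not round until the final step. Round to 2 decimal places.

Linear equating: y = (SD_Y/SD_X)(x − M_X) + M_Y
y = (3.2/4.2)(22 − 20.9) + 24.1
y = 0.761905 × 1.1 + 24.1 = 0.8381 + 24.1 = 24.94

24.94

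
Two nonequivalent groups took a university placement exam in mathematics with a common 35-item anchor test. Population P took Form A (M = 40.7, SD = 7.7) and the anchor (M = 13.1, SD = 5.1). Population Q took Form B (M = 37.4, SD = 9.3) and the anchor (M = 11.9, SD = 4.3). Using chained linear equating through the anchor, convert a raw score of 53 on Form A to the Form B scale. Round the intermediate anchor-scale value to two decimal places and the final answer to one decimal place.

Form A → anchor (Population P): v = (5.1/7.7)(53 − 40.7) + 13.1 = 21.25
anchor → Form B (Population Q): y = (9.3/4.3)(21.25 − 11.9) + 37.4 = 57.6

57.6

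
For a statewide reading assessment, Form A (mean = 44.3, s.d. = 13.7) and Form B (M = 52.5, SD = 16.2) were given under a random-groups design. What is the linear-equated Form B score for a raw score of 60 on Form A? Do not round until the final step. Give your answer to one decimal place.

Linear equating: y = (SD_Y/SD_X)(x − M_X) + M_Y
y = (16.2/13.7)(60 − 44.3) + 52.5
y = 1.182482 × 15.7 + 52.5 = 18.5650 + 52.5 = 71.1

71.1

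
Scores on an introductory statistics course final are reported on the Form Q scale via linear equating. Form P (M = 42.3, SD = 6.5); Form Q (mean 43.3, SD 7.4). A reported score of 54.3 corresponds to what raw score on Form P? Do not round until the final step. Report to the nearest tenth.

52.0

Invert y = (SD_Y/SD_X)(x − M_X) + M_Y:
x = (SD_X/SD_Y)(y − M_Y) + M_X = (6.5/7.4)(54.3 − 43.3) + 42.3
x = 0.878378 × 11.000 + 42.3 = 52.0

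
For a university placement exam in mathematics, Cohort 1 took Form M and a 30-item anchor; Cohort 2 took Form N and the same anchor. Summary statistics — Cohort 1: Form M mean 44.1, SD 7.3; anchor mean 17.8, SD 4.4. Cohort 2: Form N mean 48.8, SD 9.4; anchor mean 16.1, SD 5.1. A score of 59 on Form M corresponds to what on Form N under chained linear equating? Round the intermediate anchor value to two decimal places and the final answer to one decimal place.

Form M → anchor (Cohort 1): v = (4.4/7.3)(59 − 44.1) + 17.8 = 26.78
anchor → Form N (Cohort 2): y = (9.4/5.1)(26.78 − 16.1) + 48.8 = 68.5

68.5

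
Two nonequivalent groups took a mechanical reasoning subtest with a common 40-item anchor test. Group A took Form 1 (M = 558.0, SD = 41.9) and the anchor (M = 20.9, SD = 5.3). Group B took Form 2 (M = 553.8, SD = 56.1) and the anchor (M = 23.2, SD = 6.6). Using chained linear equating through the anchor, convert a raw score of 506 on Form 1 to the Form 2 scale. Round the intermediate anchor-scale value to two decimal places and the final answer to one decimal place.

Form 1 → anchor (Group A): v = (5.3/41.9)(506 − 558.0) + 20.9 = 14.32
anchor → Form 2 (Group B): y = (56.1/6.6)(14.32 − 23.2) + 553.8 = 478.3

478.3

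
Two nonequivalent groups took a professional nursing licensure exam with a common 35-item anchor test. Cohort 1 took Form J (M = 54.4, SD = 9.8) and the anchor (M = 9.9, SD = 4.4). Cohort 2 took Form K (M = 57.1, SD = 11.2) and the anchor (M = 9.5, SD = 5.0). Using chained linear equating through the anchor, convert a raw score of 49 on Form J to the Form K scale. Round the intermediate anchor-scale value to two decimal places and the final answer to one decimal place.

52.6

Form J → anchor (Cohort 1): v = (4.4/9.8)(49 − 54.4) + 9.9 = 7.48
anchor → Form K (Cohort 2): y = (11.2/5.0)(7.48 − 9.5) + 57.1 = 52.6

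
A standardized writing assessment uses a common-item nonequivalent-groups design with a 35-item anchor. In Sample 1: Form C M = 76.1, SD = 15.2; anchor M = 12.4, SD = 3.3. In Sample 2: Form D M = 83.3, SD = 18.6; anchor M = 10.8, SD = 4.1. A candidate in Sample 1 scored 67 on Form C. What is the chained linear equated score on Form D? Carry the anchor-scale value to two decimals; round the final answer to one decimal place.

81.6

Form C → anchor (Sample 1): v = (3.3/15.2)(67 − 76.1) + 12.4 = 10.42
anchor → Form D (Sample 2): y = (18.6/4.1)(10.42 − 10.8) + 83.3 = 81.6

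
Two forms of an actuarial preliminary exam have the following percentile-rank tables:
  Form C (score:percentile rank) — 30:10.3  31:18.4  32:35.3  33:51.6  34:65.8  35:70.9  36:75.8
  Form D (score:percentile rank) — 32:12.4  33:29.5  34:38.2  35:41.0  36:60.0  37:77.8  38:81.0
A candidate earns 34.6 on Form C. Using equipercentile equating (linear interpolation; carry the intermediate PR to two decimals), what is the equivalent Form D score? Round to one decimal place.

PR of 34.6 on Form C: 65.8 + (34.6 − 34)/(35 − 34) × (70.9 − 65.8) = 68.86
On Form D, PR 68.86 falls between score 36 (PR 60.0) and 37 (PR 77.8).
Interpolate: 36 + (68.86 − 60.0)/(77.8 − 60.0) × (37 − 36) = 36.5

36.5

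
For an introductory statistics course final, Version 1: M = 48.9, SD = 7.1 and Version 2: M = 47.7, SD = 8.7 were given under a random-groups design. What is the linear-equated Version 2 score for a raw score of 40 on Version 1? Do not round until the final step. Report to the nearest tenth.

Linear equating: y = (SD_Y/SD_X)(x − M_X) + M_Y
y = (8.7/7.1)(40 − 48.9) + 47.7
y = 1.225352 × -8.9 + 47.7 = -10.9056 + 47.7 = 36.8

36.8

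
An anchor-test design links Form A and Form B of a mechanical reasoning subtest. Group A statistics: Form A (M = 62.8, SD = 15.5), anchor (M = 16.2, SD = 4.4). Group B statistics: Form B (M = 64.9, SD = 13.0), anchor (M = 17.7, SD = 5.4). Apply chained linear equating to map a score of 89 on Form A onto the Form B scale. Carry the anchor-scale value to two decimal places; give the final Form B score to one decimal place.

Form A → anchor (Group A): v = (4.4/15.5)(89 − 62.8) + 16.2 = 23.64
anchor → Form B (Group B): y = (13.0/5.4)(23.64 − 17.7) + 64.9 = 79.2

79.2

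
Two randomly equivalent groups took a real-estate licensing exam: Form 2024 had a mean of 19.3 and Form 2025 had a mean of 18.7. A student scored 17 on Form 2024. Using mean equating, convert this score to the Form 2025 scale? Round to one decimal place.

16.4

Mean equating: y = x + (M_Y − M_X) = 17 + (18.7 − 19.3) = 16.4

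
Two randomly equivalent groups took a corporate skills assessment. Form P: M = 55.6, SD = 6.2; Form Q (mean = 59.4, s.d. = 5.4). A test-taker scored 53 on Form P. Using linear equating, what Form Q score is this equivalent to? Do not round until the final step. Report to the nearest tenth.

Linear equating: y = (SD_Y/SD_X)(x − M_X) + M_Y
y = (5.4/6.2)(53 − 55.6) + 59.4
y = 0.870968 × -2.6 + 59.4 = -2.2645 + 59.4 = 57.1

57.1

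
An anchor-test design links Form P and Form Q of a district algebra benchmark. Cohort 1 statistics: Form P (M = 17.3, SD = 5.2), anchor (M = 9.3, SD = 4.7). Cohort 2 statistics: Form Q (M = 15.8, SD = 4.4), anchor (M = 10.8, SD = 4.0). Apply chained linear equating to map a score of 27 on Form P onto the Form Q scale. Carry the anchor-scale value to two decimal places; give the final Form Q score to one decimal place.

Form P → anchor (Cohort 1): v = (4.7/5.2)(27 − 17.3) + 9.3 = 18.07
anchor → Form Q (Cohort 2): y = (4.4/4.0)(18.07 − 10.8) + 15.8 = 23.8

23.8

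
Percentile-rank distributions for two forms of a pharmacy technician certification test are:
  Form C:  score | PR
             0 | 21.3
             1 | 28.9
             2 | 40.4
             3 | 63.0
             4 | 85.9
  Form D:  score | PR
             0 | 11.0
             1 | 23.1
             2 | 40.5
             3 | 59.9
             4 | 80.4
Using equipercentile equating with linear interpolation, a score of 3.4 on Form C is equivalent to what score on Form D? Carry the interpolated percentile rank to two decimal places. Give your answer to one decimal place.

PR of 3.4 on Form C: 63.0 + (3.4 − 3)/(4 − 3) × (85.9 − 63.0) = 72.16
On Form D, PR 72.16 falls between score 3 (PR 59.9) and 4 (PR 80.4).
Interpolate: 3 + (72.16 − 59.9)/(80.4 − 59.9) × (4 − 3) = 3.6

3.6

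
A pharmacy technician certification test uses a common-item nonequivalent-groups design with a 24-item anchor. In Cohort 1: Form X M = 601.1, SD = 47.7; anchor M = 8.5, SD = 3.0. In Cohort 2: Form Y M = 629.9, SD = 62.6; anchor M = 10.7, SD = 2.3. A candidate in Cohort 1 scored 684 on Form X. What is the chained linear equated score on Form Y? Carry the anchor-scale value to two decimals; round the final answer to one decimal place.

711.8

Form X → anchor (Cohort 1): v = (3.0/47.7)(684 − 601.1) + 8.5 = 13.71
anchor → Form Y (Cohort 2): y = (62.6/2.3)(13.71 − 10.7) + 629.9 = 711.8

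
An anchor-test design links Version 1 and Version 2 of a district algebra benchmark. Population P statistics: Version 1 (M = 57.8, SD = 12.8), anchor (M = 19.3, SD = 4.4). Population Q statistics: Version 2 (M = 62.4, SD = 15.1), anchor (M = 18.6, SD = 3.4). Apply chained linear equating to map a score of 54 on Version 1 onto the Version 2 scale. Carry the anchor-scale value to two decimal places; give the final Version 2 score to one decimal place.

Version 1 → anchor (Population P): v = (4.4/12.8)(54 − 57.8) + 19.3 = 17.99
anchor → Version 2 (Population Q): y = (15.1/3.4)(17.99 − 18.6) + 62.4 = 59.7

59.7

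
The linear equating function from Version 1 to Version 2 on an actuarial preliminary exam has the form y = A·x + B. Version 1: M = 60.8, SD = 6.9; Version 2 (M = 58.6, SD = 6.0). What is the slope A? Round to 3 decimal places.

A = SD_Y / SD_X = 6.0 / 6.9 = 0.870

0.870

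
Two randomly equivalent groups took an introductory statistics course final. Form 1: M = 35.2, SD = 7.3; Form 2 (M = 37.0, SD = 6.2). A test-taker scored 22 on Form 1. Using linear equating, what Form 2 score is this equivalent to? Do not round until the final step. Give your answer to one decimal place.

25.8

Linear equating: y = (SD_Y/SD_X)(x − M_X) + M_Y
y = (6.2/7.3)(22 − 35.2) + 37.0
y = 0.849315 × -13.2 + 37.0 = -11.2110 + 37.0 = 25.8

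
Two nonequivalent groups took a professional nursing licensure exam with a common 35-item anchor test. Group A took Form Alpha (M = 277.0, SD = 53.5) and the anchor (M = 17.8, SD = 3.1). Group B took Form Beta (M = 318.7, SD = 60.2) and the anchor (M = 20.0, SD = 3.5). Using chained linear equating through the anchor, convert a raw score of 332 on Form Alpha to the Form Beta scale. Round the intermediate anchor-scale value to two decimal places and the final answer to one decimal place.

Form Alpha → anchor (Group A): v = (3.1/53.5)(332 − 277.0) + 17.8 = 20.99
anchor → Form Beta (Group B): y = (60.2/3.5)(20.99 − 20.0) + 318.7 = 335.7

335.7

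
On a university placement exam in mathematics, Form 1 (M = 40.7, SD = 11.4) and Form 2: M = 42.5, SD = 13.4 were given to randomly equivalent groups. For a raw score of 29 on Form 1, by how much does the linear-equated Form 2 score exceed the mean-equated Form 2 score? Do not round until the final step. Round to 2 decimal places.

Mean-equated: 29 + (42.5 − 40.7) = 30.80
Linear-equated: (13.4/11.4)(29 − 40.7) + 42.5 = 28.747
Difference = 28.747 − 30.80 = -2.05

-2.05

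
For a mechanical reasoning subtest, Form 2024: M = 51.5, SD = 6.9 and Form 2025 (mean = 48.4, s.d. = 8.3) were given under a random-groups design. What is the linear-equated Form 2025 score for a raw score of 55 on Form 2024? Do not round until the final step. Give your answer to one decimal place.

Linear equating: y = (SD_Y/SD_X)(x − M_X) + M_Y
y = (8.3/6.9)(55 − 51.5) + 48.4
y = 1.202899 × 3.5 + 48.4 = 4.2101 + 48.4 = 52.6

52.6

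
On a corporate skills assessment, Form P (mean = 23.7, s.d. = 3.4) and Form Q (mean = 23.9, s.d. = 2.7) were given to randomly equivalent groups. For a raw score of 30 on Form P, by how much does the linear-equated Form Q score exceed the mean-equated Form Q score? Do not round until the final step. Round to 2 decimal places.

Mean-equated: 30 + (23.9 − 23.7) = 30.20
Linear-equated: (2.7/3.4)(30 − 23.7) + 23.9 = 28.903
Difference = 28.903 − 30.20 = -1.30

-1.30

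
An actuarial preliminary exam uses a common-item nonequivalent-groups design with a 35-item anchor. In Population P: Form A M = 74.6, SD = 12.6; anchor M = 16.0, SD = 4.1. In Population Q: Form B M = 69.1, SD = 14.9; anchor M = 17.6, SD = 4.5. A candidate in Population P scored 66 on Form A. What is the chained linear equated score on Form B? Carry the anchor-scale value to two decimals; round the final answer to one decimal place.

Form A → anchor (Population P): v = (4.1/12.6)(66 − 74.6) + 16.0 = 13.20
anchor → Form B (Population Q): y = (14.9/4.5)(13.20 − 17.6) + 69.1 = 54.5

54.5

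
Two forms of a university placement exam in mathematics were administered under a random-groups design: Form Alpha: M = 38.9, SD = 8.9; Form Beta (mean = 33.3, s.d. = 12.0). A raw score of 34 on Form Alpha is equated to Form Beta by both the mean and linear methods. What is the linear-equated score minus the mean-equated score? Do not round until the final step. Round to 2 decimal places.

-1.71

Mean-equated: 34 + (33.3 − 38.9) = 28.40
Linear-equated: (12.0/8.9)(34 − 38.9) + 33.3 = 26.693
Difference = 26.693 − 28.40 = -1.71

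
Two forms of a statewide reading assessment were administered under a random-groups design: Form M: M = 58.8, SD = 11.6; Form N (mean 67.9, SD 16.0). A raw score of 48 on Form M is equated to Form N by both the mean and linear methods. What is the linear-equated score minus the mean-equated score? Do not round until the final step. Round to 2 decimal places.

Mean-equated: 48 + (67.9 − 58.8) = 57.10
Linear-equated: (16.0/11.6)(48 − 58.8) + 67.9 = 53.003
Difference = 53.003 − 57.10 = -4.10

-4.10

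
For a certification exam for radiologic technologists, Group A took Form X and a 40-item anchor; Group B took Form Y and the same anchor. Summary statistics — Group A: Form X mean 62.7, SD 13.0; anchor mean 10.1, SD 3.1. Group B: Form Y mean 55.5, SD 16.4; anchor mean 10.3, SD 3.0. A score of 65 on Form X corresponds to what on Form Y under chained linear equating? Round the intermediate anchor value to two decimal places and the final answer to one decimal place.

Form X → anchor (Group A): v = (3.1/13.0)(65 − 62.7) + 10.1 = 10.65
anchor → Form Y (Group B): y = (16.4/3.0)(10.65 − 10.3) + 55.5 = 57.4

57.4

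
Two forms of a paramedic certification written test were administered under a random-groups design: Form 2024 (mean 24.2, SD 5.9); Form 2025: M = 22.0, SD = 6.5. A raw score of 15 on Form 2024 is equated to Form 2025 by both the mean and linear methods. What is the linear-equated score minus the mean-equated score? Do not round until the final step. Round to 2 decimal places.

Mean-equated: 15 + (22.0 − 24.2) = 12.80
Linear-equated: (6.5/5.9)(15 − 24.2) + 22.0 = 11.864
Difference = 11.864 − 12.80 = -0.94

-0.94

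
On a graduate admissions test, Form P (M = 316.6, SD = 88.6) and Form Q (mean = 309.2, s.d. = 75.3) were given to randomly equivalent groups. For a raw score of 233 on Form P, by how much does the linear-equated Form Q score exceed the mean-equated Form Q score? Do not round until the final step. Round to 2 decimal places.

Mean-equated: 233 + (309.2 − 316.6) = 225.60
Linear-equated: (75.3/88.6)(233 − 316.6) + 309.2 = 238.149
Difference = 238.149 − 225.60 = 12.55

12.55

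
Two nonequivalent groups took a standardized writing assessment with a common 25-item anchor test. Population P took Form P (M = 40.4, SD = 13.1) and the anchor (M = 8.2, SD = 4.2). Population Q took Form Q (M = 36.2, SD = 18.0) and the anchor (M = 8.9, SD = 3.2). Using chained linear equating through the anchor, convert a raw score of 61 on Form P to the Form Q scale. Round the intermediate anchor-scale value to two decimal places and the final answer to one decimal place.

69.4

Form P → anchor (Population P): v = (4.2/13.1)(61 − 40.4) + 8.2 = 14.80
anchor → Form Q (Population Q): y = (18.0/3.2)(14.80 − 8.9) + 36.2 = 69.4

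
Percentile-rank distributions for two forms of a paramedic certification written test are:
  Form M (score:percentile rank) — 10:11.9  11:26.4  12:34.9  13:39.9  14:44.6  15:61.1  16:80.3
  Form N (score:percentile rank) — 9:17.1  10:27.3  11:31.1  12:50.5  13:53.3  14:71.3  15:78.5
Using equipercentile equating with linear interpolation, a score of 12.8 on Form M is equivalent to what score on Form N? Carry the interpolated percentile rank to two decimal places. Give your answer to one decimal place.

PR of 12.8 on Form M: 34.9 + (12.8 − 12)/(13 − 12) × (39.9 − 34.9) = 38.90
On Form N, PR 38.90 falls between score 11 (PR 31.1) and 12 (PR 50.5).
Interpolate: 11 + (38.90 − 31.1)/(50.5 − 31.1) × (12 − 11) = 11.4

11.4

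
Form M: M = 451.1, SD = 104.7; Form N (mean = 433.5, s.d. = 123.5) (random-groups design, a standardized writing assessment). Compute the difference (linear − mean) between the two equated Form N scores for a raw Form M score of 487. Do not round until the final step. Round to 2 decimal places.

6.45

Mean-equated: 487 + (433.5 − 451.1) = 469.40
Linear-equated: (123.5/104.7)(487 − 451.1) + 433.5 = 475.846
Difference = 475.846 − 469.40 = 6.45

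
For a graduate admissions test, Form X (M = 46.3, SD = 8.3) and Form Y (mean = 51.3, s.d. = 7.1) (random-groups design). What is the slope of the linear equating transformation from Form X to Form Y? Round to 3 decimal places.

0.855

A = SD_Y / SD_X = 7.1 / 8.3 = 0.855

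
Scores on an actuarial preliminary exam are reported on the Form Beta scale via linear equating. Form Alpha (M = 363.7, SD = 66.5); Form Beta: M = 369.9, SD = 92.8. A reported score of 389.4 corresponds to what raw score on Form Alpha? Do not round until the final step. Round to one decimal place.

377.7

Invert y = (SD_Y/SD_X)(x − M_X) + M_Y:
x = (SD_X/SD_Y)(y − M_Y) + M_X = (66.5/92.8)(389.4 − 369.9) + 363.7
x = 0.716595 × 19.500 + 363.7 = 377.7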